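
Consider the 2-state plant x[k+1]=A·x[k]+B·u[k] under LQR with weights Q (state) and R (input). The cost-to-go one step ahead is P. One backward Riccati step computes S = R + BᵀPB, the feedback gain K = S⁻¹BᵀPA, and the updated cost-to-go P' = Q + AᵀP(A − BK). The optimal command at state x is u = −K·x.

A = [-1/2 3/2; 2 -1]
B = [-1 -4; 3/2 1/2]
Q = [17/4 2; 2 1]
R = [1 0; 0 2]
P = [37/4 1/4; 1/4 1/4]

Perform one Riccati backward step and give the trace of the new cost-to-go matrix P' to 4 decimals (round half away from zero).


6.1819

BᵀP = [-8.8750 0.1250; -36.8750 -0.8750]
S = R + BᵀPB = [1 0; 0 2] + [9.0625 35.5625; 35.5625 147.0625] = [10.0625 35.5625; 35.5625 149.0625]
BᵀPA = [4.6875 -13.4375; 16.6875 -54.4375]
K = S⁻¹·BᵀPA = [0.4475 -0.2852; 0.0052 -0.2972]
A−BK = [-0.0317 0.0262; 1.3261 -0.4236]
AᵀP(A−BK) = [0.6283 -0.2668; -0.2668 0.3036]
P' = Q + AᵀP(A−BK) = [4.8783 1.7332; 1.7332 1.3036]
tr(P') = 6.1819


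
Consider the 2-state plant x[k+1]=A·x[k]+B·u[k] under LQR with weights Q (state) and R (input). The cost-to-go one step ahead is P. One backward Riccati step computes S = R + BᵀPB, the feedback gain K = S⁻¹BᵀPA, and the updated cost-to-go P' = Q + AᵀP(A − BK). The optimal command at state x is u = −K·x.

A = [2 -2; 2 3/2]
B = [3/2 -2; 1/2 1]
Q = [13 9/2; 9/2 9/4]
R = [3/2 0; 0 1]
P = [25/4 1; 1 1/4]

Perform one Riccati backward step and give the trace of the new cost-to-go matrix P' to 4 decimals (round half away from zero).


17.5303

BᵀP = [9.8750 1.6250; -11.5000 -1.7500]
S = R + BᵀPB = [3/2 0; 0 1] + [15.6250 -18.1250; -18.1250 21.2500] = [17.1250 -18.1250; -18.1250 22.2500]
BᵀPA = [23.0000 -17.3125; -26.5000 20.3750]
K = S⁻¹·BᵀPA = [0.5986 -0.3029; -0.7034 0.6690]
A−BK = [-0.3047 -0.2077; 2.4040 0.9824]
AᵀP(A−BK) = [1.5924 -0.5552; -0.5552 0.6880]
P' = Q + AᵀP(A−BK) = [14.5924 3.9448; 3.9448 2.9380]
tr(P') = 17.5303


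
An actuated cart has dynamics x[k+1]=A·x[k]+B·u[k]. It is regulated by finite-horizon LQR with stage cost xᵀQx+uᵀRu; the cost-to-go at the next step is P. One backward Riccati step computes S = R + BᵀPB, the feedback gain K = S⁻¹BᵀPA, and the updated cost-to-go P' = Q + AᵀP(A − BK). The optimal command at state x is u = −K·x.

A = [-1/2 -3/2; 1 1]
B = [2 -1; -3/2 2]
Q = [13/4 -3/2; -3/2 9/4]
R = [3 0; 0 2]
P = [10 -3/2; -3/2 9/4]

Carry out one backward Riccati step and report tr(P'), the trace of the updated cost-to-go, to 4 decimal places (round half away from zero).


BᵀP = [22.2500 -6.3750; -13.0000 6.0000]
S = R + BᵀPB = [3 0; 0 2] + [54.0625 -35.0000; -35.0000 25.0000] = [57.0625 -35.0000; -35.0000 27.0000]
BᵀPA = [-17.5000 -39.7500; 12.5000 25.5000]
K = S⁻¹·BᵀPA = [-0.1109 -0.5726; 0.3192 0.2022]
A−BK = [0.0410 -0.1526; 0.1952 -0.2633]
AᵀP(A−BK) = [0.3192 0.2022; 0.2022 1.3337]
P' = Q + AᵀP(A−BK) = [3.5692 -1.2978; -1.2978 3.5837]
tr(P') = 7.1529

7.1529


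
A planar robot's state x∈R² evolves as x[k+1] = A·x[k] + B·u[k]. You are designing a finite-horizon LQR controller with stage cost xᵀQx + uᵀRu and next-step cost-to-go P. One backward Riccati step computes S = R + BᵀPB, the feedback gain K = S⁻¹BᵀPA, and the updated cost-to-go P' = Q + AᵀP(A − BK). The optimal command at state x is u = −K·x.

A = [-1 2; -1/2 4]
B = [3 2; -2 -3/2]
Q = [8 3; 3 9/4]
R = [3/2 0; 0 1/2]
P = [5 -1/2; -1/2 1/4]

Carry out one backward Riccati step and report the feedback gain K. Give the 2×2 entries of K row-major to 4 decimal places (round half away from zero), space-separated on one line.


-0.1404 0.2807 -0.2140 0.2566

BᵀP = [16.0000 -2.0000; 10.7500 -1.3750]
S = R + BᵀPB = [3/2 0; 0 1/2] + [52.0000 35.0000; 35.0000 23.5625] = [53.5000 35.0000; 35.0000 24.0625]
BᵀPA = [-15.0000 24.0000; -10.0625 16.0000]
K = S⁻¹·BᵀPA = [-0.1404 0.2807; -0.2140 0.2566]
A−BK = [-0.1509 0.6446; -1.1018 4.9464]
AᵀP(A−BK) = [0.3035 -1.2070; -1.2070 5.1569]
P' = Q + AᵀP(A−BK) = [8.3035 1.7930; 1.7930 7.4069]
tr(P') = 15.7104


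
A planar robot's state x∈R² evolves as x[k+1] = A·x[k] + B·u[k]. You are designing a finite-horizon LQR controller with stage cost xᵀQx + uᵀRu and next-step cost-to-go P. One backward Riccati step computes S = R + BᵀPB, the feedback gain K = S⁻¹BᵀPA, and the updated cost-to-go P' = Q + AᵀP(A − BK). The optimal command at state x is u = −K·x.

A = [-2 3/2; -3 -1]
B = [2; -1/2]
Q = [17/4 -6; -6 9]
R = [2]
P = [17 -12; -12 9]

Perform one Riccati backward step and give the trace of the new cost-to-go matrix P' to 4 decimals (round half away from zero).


BᵀP = [40.0000 -28.5000]
S = R + BᵀPB = [2] + [94.2500] = [96.2500]
BᵀPA = [5.5000 88.5000]
K = S⁻¹·BᵀPA = [0.0571 0.9195]
A−BK = [-2.1143 -0.3390; -2.9714 -0.5403]
AᵀP(A−BK) = [4.6857 0.9429; 0.9429 1.8760]
P' = Q + AᵀP(A−BK) = [8.9357 -5.0571; -5.0571 10.8760]
tr(P') = 19.8117

19.8117


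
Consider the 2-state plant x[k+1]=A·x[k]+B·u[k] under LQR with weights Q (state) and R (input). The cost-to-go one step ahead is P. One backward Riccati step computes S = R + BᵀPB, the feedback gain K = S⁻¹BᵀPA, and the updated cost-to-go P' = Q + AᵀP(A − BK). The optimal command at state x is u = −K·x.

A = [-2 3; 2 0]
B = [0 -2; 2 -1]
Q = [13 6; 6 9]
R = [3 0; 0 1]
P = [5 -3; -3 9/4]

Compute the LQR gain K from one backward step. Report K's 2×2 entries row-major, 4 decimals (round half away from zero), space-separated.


BᵀP = [-6.0000 4.5000; -7.0000 3.7500]
S = R + BᵀPB = [3 0; 0 1] + [9.0000 7.5000; 7.5000 10.2500] = [12.0000 7.5000; 7.5000 11.2500]
BᵀPA = [21.0000 -18.0000; 21.5000 -21.0000]
K = S⁻¹·BᵀPA = [0.9524 -0.5714; 1.2762 -1.4857]
A−BK = [0.5524 0.0286; 1.3714 -0.3429]
AᵀP(A−BK) = [5.5619 -4.0571; -4.0571 3.5143]
P' = Q + AᵀP(A−BK) = [18.5619 1.9429; 1.9429 12.5143]
tr(P') = 31.0762

0.9524 -0.5714 1.2762 -1.4857


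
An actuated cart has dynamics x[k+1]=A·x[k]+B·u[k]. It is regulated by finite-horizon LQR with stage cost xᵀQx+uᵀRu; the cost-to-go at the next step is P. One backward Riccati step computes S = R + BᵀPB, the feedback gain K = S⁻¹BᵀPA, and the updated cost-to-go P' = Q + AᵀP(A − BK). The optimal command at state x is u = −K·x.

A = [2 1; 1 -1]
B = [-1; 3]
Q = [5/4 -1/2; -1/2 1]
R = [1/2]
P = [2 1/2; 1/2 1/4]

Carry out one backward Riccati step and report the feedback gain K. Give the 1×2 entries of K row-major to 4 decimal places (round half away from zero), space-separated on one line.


-0.4286 -0.4286

BᵀP = [-0.5000 0.2500]
S = R + BᵀPB = [1/2] + [1.2500] = [1.7500]
BᵀPA = [-0.7500 -0.7500]
K = S⁻¹·BᵀPA = [-0.4286 -0.4286]
A−BK = [1.5714 0.5714; 2.2857 0.2857]
AᵀP(A−BK) = [9.9286 2.9286; 2.9286 0.9286]
P' = Q + AᵀP(A−BK) = [11.1786 2.4286; 2.4286 1.9286]
tr(P') = 13.1071


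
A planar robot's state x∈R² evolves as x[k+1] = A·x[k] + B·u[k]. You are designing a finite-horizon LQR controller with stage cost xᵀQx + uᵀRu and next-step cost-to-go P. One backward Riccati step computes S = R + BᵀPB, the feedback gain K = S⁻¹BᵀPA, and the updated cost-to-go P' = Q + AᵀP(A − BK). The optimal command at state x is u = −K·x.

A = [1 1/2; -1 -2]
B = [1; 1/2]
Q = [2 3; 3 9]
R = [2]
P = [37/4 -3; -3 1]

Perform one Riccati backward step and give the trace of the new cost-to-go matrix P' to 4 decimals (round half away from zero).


BᵀP = [7.7500 -2.5000]
S = R + BᵀPB = [2] + [6.5000] = [8.5000]
BᵀPA = [10.2500 8.8750]
K = S⁻¹·BᵀPA = [1.2059 1.0441]
A−BK = [-0.2059 -0.5441; -1.6029 -2.5221]
AᵀP(A−BK) = [3.8897 3.4228; 3.4228 3.0460]
P' = Q + AᵀP(A−BK) = [5.8897 6.4228; 6.4228 12.0460]
tr(P') = 17.9357

17.9357


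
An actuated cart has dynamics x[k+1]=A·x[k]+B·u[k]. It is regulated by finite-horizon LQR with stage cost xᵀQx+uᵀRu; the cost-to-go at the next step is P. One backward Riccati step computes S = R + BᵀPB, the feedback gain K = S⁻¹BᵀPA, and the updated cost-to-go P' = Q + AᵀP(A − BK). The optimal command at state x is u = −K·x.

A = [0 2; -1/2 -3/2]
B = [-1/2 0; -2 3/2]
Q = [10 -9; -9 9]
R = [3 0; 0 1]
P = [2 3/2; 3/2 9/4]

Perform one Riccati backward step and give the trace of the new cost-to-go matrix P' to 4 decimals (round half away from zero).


BᵀP = [-4.0000 -5.2500; 2.2500 3.3750]
S = R + BᵀPB = [3 0; 0 1] + [12.5000 -7.8750; -7.8750 5.0625] = [15.5000 -7.8750; -7.8750 6.0625]
BᵀPA = [2.6250 -0.1250; -1.6875 -0.5625]
K = S⁻¹·BᵀPA = [0.0822 -0.1623; -0.1716 -0.3037]
A−BK = [0.0411 1.9188; -0.0782 -1.3692]
AᵀP(A−BK) = [0.0572 0.1012; 0.1012 3.8714]
P' = Q + AᵀP(A−BK) = [10.0572 -8.8988; -8.8988 12.8714]
tr(P') = 22.9286

22.9286


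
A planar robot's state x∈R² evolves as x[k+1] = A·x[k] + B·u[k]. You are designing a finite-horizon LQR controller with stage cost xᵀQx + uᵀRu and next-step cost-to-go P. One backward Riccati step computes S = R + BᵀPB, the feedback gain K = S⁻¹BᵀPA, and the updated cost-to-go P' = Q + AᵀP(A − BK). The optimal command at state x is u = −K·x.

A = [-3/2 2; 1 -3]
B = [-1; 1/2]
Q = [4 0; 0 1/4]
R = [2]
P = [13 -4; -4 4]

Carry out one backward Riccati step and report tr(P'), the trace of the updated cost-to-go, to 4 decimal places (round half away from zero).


BᵀP = [-15.0000 6.0000]
S = R + BᵀPB = [2] + [18.0000] = [20.0000]
BᵀPA = [28.5000 -48.0000]
K = S⁻¹·BᵀPA = [1.4250 -2.4000]
A−BK = [-0.0750 -0.4000; 0.2875 -1.8000]
AᵀP(A−BK) = [4.6375 -8.6000; -8.6000 20.8000]
P' = Q + AᵀP(A−BK) = [8.6375 -8.6000; -8.6000 21.0500]
tr(P') = 29.6875

29.6875


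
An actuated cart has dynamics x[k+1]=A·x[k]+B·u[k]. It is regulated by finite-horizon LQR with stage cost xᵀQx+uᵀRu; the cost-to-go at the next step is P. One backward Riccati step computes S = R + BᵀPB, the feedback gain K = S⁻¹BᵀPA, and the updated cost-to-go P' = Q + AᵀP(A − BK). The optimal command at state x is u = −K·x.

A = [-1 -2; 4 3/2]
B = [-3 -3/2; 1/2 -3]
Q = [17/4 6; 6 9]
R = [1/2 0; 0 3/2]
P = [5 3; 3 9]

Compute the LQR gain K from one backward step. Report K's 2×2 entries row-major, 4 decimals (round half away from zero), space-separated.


0.8905 0.8266 -1.1557 -0.3490

BᵀP = [-13.5000 -4.5000; -16.5000 -31.5000]
S = R + BᵀPB = [1/2 0; 0 3/2] + [38.2500 33.7500; 33.7500 119.2500] = [38.7500 33.7500; 33.7500 120.7500]
BᵀPA = [-4.5000 20.2500; -109.5000 -14.2500]
K = S⁻¹·BᵀPA = [0.8905 0.8266; -1.1557 -0.3490]
A−BK = [-0.0622 -0.0438; 0.0876 0.0396]
AᵀP(A−BK) = [2.4557 0.9990; 0.9990 0.5377]
P' = Q + AᵀP(A−BK) = [6.7057 6.9990; 6.9990 9.5377]
tr(P') = 16.2434


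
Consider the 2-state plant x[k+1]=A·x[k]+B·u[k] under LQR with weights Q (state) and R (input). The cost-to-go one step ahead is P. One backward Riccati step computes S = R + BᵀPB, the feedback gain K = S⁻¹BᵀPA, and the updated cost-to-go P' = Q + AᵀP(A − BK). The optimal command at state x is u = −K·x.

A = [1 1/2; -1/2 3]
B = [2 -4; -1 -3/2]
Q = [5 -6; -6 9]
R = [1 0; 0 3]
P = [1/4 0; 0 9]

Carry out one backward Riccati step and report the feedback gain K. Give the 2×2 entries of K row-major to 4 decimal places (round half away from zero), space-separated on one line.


BᵀP = [0.5000 -9.0000; -1.0000 -13.5000]
S = R + BᵀPB = [1 0; 0 3] + [10.0000 11.5000; 11.5000 24.2500] = [11.0000 11.5000; 11.5000 27.2500]
BᵀPA = [5.0000 -26.7500; 5.7500 -41.0000]
K = S⁻¹·BᵀPA = [0.4187 -1.5369; 0.0343 -0.8560]
A−BK = [0.3000 0.1500; -0.0299 0.1791]
AᵀP(A−BK) = [0.2093 -0.7685; -0.7685 4.8546]
P' = Q + AᵀP(A−BK) = [5.2093 -6.7685; -6.7685 13.8546]
tr(P') = 19.0639

0.4187 -1.5369 0.0343 -0.8560


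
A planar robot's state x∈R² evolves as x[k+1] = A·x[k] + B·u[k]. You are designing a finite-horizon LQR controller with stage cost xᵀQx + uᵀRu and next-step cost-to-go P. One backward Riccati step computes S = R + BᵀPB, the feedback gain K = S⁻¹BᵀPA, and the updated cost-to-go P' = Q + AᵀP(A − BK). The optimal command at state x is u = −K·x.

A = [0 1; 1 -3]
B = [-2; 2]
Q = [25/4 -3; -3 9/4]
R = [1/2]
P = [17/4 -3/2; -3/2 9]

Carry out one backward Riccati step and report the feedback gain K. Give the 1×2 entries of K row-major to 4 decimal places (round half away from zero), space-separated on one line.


0.3206 -1.1374

BᵀP = [-11.5000 21.0000]
S = R + BᵀPB = [1/2] + [65.0000] = [65.5000]
BᵀPA = [21.0000 -74.5000]
K = S⁻¹·BᵀPA = [0.3206 -1.1374]
A−BK = [0.6412 -1.2748; 0.3588 -0.7252]
AᵀP(A−BK) = [2.2672 -4.6145; -4.6145 9.5134]
P' = Q + AᵀP(A−BK) = [8.5172 -7.6145; -7.6145 11.7634]
tr(P') = 20.2805


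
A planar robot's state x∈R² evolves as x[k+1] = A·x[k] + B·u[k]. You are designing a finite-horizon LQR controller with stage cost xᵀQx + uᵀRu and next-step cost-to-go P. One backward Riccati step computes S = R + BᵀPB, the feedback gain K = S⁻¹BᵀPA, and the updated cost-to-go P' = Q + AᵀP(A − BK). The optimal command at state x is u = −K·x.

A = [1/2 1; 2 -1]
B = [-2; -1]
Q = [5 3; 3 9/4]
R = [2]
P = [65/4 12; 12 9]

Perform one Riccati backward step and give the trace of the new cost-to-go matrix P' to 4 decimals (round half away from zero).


8.6890

BᵀP = [-44.5000 -33.0000]
S = R + BᵀPB = [2] + [122.0000] = [124.0000]
BᵀPA = [-88.2500 -11.5000]
K = S⁻¹·BᵀPA = [-0.7117 -0.0927]
A−BK = [-0.9234 0.8145; 1.2883 -1.0927]
AᵀP(A−BK) = [1.2555 -0.0595; -0.0595 0.1835]
P' = Q + AᵀP(A−BK) = [6.2555 2.9405; 2.9405 2.4335]
tr(P') = 8.6890


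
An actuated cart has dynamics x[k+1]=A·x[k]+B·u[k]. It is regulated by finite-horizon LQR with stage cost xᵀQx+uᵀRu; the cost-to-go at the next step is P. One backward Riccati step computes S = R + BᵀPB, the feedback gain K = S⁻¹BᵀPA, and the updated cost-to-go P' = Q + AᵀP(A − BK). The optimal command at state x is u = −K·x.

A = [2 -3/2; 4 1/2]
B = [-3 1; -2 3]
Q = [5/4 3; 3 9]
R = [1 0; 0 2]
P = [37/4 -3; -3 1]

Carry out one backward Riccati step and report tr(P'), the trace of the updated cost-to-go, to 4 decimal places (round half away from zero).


11.1944

BᵀP = [-21.7500 7.0000; 0.2500 0.0000]
S = R + BᵀPB = [1 0; 0 2] + [51.2500 -0.7500; -0.7500 0.2500] = [52.2500 -0.7500; -0.7500 2.2500]
BᵀPA = [-15.5000 36.1250; 0.5000 -0.3750]
K = S⁻¹·BᵀPA = [-0.2949 0.6923; 0.1239 0.0641]
A−BK = [0.9915 0.5128; 3.0385 1.6923]
AᵀP(A−BK) = [0.3675 -0.0513; -0.0513 0.5769]
P' = Q + AᵀP(A−BK) = [1.6175 2.9487; 2.9487 9.5769]
tr(P') = 11.1944


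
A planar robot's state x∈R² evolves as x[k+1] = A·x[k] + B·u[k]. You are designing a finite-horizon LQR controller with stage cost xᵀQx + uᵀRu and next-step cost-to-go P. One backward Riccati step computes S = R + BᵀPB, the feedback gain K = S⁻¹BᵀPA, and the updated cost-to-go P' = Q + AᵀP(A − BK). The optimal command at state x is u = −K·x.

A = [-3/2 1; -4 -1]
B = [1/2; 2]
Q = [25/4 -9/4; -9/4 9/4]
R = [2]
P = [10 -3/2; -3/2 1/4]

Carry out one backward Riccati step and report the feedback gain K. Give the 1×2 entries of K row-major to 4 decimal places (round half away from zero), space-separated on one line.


BᵀP = [2.0000 -0.2500]
S = R + BᵀPB = [2] + [0.5000] = [2.5000]
BᵀPA = [-2.0000 2.2500]
K = S⁻¹·BᵀPA = [-0.8000 0.9000]
A−BK = [-1.1000 0.5500; -2.4000 -2.8000]
AᵀP(A−BK) = [6.9000 -8.4500; -8.4500 11.2250]
P' = Q + AᵀP(A−BK) = [13.1500 -10.7000; -10.7000 13.4750]
tr(P') = 26.6250

-0.8000 0.9000


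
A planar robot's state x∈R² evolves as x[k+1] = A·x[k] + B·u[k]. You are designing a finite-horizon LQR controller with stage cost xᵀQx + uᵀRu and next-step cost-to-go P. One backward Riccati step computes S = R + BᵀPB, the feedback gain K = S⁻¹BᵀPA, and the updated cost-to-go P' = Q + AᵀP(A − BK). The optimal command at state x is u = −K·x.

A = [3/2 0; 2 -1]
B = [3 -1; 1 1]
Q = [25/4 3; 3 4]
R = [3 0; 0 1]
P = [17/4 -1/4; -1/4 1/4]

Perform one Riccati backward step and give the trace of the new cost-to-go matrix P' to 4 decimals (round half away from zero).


BᵀP = [12.5000 -0.5000; -4.5000 0.5000]
S = R + BᵀPB = [3 0; 0 1] + [37.0000 -13.0000; -13.0000 5.0000] = [40.0000 -13.0000; -13.0000 6.0000]
BᵀPA = [17.7500 0.5000; -5.7500 -0.5000]
K = S⁻¹·BᵀPA = [0.4472 -0.0493; 0.0106 -0.1901]
A−BK = [0.1690 -0.0423; 1.5423 -0.7606]
AᵀP(A−BK) = [1.1857 -0.3433; -0.3433 0.1796]
P' = Q + AᵀP(A−BK) = [7.4357 2.6567; 2.6567 4.1796]
tr(P') = 11.6153

11.6153


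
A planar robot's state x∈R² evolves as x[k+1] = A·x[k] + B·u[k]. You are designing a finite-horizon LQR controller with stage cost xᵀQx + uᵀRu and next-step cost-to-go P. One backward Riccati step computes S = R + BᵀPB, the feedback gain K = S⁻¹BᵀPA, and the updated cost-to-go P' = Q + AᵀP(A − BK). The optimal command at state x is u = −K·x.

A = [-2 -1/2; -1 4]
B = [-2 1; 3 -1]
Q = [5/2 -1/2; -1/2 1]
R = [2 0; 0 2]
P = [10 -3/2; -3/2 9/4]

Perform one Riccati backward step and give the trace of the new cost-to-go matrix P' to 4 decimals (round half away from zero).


BᵀP = [-24.5000 9.7500; 11.5000 -3.7500]
S = R + BᵀPB = [2 0; 0 2] + [78.2500 -34.2500; -34.2500 15.2500] = [80.2500 -34.2500; -34.2500 17.2500]
BᵀPA = [39.2500 51.2500; -19.2500 -20.7500]
K = S⁻¹·BᵀPA = [0.0840 0.8207; -0.9491 0.4266]
A−BK = [-0.8828 0.7148; -2.2012 1.9645]
AᵀP(A−BK) = [14.6817 -11.7503; -11.7503 11.2911]
P' = Q + AᵀP(A−BK) = [17.1817 -12.2503; -12.2503 12.2911]
tr(P') = 29.4728

29.4728


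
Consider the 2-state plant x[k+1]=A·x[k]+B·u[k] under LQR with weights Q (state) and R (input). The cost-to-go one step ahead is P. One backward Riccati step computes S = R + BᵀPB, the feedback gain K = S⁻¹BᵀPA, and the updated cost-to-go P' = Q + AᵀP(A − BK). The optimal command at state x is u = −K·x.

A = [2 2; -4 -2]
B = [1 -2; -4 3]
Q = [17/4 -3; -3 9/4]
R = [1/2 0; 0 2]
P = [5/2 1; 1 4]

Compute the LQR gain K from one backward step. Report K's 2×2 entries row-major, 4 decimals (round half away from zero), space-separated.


BᵀP = [-1.5000 -15.0000; -2.0000 10.0000]
S = R + BᵀPB = [1/2 0; 0 2] + [58.5000 -42.0000; -42.0000 34.0000] = [59.0000 -42.0000; -42.0000 36.0000]
BᵀPA = [57.0000 27.0000; -44.0000 -24.0000]
K = S⁻¹·BᵀPA = [0.5667 -0.1000; -0.5611 -0.7833]
A−BK = [0.3111 0.5333; -0.0500 -0.0500]
AᵀP(A−BK) = [1.0111 1.2333; 1.2333 1.9000]
P' = Q + AᵀP(A−BK) = [5.2611 -1.7667; -1.7667 4.1500]
tr(P') = 9.4111

0.5667 -0.1000 -0.5611 -0.7833


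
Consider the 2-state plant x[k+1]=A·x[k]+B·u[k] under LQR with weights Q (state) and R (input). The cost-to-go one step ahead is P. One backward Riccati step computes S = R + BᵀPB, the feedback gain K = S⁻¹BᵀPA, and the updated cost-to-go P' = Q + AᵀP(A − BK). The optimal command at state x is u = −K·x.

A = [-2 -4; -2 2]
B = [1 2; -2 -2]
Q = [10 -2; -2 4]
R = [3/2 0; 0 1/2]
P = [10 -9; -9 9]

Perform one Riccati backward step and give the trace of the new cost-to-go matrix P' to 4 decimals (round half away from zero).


BᵀP = [28.0000 -27.0000; 38.0000 -36.0000]
S = R + BᵀPB = [3/2 0; 0 1/2] + [82.0000 110.0000; 110.0000 148.0000] = [83.5000 110.0000; 110.0000 148.5000]
BᵀPA = [-2.0000 -166.0000; -4.0000 -224.0000]
K = S⁻¹·BᵀPA = [0.4771 -0.0367; -0.3803 -1.4812]
A−BK = [-1.7164 -1.0008; -1.8065 -1.0359]
AᵀP(A−BK) = [3.4329 2.0017; 2.0017 2.1118]
P' = Q + AᵀP(A−BK) = [13.4329 0.0017; 0.0017 6.1118]
tr(P') = 19.5446

19.5446


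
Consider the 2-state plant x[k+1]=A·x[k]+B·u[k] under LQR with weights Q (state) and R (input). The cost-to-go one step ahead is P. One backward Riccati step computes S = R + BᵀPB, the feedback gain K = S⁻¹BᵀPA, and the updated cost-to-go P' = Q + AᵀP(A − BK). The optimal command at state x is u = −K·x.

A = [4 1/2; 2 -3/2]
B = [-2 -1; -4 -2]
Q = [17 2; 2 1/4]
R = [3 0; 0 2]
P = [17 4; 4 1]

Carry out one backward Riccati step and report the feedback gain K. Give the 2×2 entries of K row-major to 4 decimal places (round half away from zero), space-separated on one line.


BᵀP = [-50.0000 -12.0000; -25.0000 -6.0000]
S = R + BᵀPB = [3 0; 0 2] + [148.0000 74.0000; 74.0000 37.0000] = [151.0000 74.0000; 74.0000 39.0000]
BᵀPA = [-224.0000 -7.0000; -112.0000 -3.5000]
K = S⁻¹·BᵀPA = [-1.0847 -0.0339; -0.8136 -0.0254]
A−BK = [1.0169 0.4068; -3.9661 -1.6864]
AᵀP(A−BK) = [5.8983 0.5593; 0.5593 0.1737]
P' = Q + AᵀP(A−BK) = [22.8983 2.5593; 2.5593 0.4237]
tr(P') = 23.3220

-1.0847 -0.0339 -0.8136 -0.0254


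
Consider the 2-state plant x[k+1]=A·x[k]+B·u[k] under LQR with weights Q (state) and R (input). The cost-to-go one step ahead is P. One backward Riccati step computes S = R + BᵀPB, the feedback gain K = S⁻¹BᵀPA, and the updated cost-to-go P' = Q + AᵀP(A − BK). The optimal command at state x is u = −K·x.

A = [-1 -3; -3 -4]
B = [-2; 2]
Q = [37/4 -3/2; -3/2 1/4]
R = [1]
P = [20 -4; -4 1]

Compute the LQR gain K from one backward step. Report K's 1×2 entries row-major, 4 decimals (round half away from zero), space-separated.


BᵀP = [-48.0000 10.0000]
S = R + BᵀPB = [1] + [116.0000] = [117.0000]
BᵀPA = [18.0000 104.0000]
K = S⁻¹·BᵀPA = [0.1538 0.8889]
A−BK = [-0.6923 -1.2222; -3.3077 -5.7778]
AᵀP(A−BK) = [2.2308 4.0000; 4.0000 7.5556]
P' = Q + AᵀP(A−BK) = [11.4808 2.5000; 2.5000 7.8056]
tr(P') = 19.2863

0.1538 0.8889


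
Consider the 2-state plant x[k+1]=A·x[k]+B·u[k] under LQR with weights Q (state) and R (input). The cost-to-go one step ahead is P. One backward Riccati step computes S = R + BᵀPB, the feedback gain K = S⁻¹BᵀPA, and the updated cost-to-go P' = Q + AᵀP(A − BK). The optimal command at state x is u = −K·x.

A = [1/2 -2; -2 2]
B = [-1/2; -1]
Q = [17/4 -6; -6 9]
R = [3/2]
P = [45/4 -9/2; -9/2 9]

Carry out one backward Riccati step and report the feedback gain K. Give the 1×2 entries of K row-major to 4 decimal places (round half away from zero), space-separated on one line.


BᵀP = [-1.1250 -6.7500]
S = R + BᵀPB = [3/2] + [7.3125] = [8.8125]
BᵀPA = [12.9375 -11.2500]
K = S⁻¹·BᵀPA = [1.4681 -1.2766]
A−BK = [1.2340 -2.6383; -0.5319 0.7234]
AᵀP(A−BK) = [28.8191 -53.2340; -53.2340 102.6383]
P' = Q + AᵀP(A−BK) = [33.0691 -59.2340; -59.2340 111.6383]
tr(P') = 144.7074

1.4681 -1.2766


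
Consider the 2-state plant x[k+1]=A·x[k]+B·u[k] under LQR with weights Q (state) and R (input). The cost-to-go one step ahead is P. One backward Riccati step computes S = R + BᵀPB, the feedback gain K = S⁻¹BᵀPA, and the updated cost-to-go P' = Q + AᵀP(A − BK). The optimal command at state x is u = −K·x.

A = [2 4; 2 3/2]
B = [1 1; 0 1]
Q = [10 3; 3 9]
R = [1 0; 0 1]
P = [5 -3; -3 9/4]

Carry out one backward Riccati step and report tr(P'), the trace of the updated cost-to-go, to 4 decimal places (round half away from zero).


BᵀP = [5.0000 -3.0000; 2.0000 -0.7500]
S = R + BᵀPB = [1 0; 0 1] + [5.0000 2.0000; 2.0000 1.2500] = [6.0000 2.0000; 2.0000 2.2500]
BᵀPA = [4.0000 15.5000; 2.5000 6.8750]
K = S⁻¹·BᵀPA = [0.4211 2.2237; 0.7368 1.0789]
A−BK = [0.8421 0.6974; 1.2632 0.4211]
AᵀP(A−BK) = [1.4737 2.1579; 2.1579 7.1776]
P' = Q + AᵀP(A−BK) = [11.4737 5.1579; 5.1579 16.1776]
tr(P') = 27.6513

27.6513


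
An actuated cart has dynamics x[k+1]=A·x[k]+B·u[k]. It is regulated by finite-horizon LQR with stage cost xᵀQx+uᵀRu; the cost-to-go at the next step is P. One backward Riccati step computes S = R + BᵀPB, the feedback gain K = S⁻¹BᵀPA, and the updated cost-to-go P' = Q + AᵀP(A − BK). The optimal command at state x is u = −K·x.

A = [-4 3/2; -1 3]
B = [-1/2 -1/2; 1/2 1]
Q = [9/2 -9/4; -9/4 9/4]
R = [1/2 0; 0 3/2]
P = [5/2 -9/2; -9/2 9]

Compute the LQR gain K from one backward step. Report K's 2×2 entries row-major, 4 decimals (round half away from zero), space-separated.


0.8571 1.3307 0.2857 0.8841

BᵀP = [-3.5000 6.7500; -5.7500 11.2500]
S = R + BᵀPB = [1/2 0; 0 3/2] + [5.1250 8.5000; 8.5000 14.1250] = [5.6250 8.5000; 8.5000 15.6250]
BᵀPA = [7.2500 15.0000; 11.7500 25.1250]
K = S⁻¹·BᵀPA = [0.8571 1.3307; 0.2857 0.8841]
A−BK = [-3.4286 2.6074; -1.7143 1.4505]
AᵀP(A−BK) = [3.4286 -1.2857; -1.2857 3.9515]
P' = Q + AᵀP(A−BK) = [7.9286 -3.5357; -3.5357 6.2015]
tr(P') = 14.1301


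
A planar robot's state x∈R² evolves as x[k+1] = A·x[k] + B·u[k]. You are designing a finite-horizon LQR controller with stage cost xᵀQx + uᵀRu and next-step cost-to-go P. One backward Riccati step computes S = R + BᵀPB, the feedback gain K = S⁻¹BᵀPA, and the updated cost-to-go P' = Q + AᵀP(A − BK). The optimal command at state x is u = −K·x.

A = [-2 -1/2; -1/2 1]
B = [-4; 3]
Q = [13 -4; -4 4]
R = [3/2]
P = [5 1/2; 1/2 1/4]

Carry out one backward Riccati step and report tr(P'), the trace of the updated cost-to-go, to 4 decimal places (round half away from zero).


BᵀP = [-18.5000 -1.2500]
S = R + BᵀPB = [3/2] + [70.2500] = [71.7500]
BᵀPA = [37.6250 8.0000]
K = S⁻¹·BᵀPA = [0.5244 0.1115]
A−BK = [0.0976 -0.0540; -2.0732 0.6655]
AᵀP(A−BK) = [1.3323 -0.1951; -0.1951 0.1080]
P' = Q + AᵀP(A−BK) = [14.3323 -4.1951; -4.1951 4.1080]
tr(P') = 18.4403

18.4403


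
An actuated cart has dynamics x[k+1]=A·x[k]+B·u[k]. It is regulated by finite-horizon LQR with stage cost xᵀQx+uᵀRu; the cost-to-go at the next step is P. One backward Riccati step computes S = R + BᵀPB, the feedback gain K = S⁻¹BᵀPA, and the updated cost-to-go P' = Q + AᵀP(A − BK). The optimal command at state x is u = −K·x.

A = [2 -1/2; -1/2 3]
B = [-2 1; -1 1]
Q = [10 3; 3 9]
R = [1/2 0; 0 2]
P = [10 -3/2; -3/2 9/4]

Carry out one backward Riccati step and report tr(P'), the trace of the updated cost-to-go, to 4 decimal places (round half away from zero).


42.7230

BᵀP = [-18.5000 0.7500; 8.5000 0.7500]
S = R + BᵀPB = [1/2 0; 0 2] + [36.2500 -17.7500; -17.7500 9.2500] = [36.7500 -17.7500; -17.7500 11.2500]
BᵀPA = [-37.3750 11.5000; 16.6250 -2.0000]
K = S⁻¹·BᵀPA = [-1.2745 0.9543; -0.5330 1.3278]
A−BK = [-0.0159 0.0807; -1.2414 2.6264]
AᵀP(A−BK) = [4.7913 -9.1598; -9.1598 18.9317]
P' = Q + AᵀP(A−BK) = [14.7913 -6.1598; -6.1598 27.9317]
tr(P') = 42.7230


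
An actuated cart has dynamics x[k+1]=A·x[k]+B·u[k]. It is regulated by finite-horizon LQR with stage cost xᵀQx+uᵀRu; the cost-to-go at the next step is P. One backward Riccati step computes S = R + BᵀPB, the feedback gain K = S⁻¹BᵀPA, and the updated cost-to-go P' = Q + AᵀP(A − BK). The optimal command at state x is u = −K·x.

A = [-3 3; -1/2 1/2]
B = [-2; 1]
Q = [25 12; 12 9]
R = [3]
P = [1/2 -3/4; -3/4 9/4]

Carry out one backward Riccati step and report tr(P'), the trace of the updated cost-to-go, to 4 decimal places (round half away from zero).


37.4024

BᵀP = [-1.7500 3.7500]
S = R + BᵀPB = [3] + [7.2500] = [10.2500]
BᵀPA = [3.3750 -3.3750]
K = S⁻¹·BᵀPA = [0.3293 -0.3293]
A−BK = [-2.3415 2.3415; -0.8293 0.8293]
AᵀP(A−BK) = [1.7012 -1.7012; -1.7012 1.7012]
P' = Q + AᵀP(A−BK) = [26.7012 10.2988; 10.2988 10.7012]
tr(P') = 37.4024


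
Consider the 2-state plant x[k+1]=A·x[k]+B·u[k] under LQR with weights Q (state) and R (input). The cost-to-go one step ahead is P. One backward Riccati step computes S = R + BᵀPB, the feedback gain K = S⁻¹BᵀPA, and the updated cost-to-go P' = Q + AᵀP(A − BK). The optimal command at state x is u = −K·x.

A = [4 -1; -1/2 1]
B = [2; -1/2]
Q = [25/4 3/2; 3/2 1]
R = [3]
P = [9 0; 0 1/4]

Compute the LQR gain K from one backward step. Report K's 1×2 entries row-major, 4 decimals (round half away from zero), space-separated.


1.8448 -0.4640

BᵀP = [18.0000 -0.1250]
S = R + BᵀPB = [3] + [36.0625] = [39.0625]
BᵀPA = [72.0625 -18.1250]
K = S⁻¹·BᵀPA = [1.8448 -0.4640]
A−BK = [0.3104 -0.0720; 0.4224 0.7680]
AᵀP(A−BK) = [11.1216 -2.6880; -2.6880 0.8400]
P' = Q + AᵀP(A−BK) = [17.3716 -1.1880; -1.1880 1.8400]
tr(P') = 19.2116


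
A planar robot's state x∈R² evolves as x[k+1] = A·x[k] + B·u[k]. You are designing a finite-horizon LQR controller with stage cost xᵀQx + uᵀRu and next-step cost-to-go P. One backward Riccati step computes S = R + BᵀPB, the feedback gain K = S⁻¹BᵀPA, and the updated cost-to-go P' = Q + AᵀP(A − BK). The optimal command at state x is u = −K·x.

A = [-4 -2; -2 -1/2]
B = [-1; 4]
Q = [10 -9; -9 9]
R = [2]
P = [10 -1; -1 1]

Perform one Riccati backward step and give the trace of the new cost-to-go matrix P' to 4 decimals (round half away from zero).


BᵀP = [-14.0000 5.0000]
S = R + BᵀPB = [2] + [34.0000] = [36.0000]
BᵀPA = [46.0000 25.5000]
K = S⁻¹·BᵀPA = [1.2778 0.7083]
A−BK = [-2.7222 -1.2917; -7.1111 -3.3333]
AᵀP(A−BK) = [89.2222 42.4167; 42.4167 20.1875]
P' = Q + AᵀP(A−BK) = [99.2222 33.4167; 33.4167 29.1875]
tr(P') = 128.4097

128.4097


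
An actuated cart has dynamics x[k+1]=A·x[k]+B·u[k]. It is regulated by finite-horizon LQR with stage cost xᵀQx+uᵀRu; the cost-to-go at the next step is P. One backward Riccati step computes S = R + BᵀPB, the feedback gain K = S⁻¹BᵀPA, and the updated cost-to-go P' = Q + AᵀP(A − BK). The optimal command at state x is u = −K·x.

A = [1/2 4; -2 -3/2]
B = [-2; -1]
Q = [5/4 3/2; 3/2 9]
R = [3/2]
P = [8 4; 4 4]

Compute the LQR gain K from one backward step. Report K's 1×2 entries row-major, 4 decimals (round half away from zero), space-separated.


BᵀP = [-20.0000 -12.0000]
S = R + BᵀPB = [3/2] + [52.0000] = [53.5000]
BᵀPA = [14.0000 -62.0000]
K = S⁻¹·BᵀPA = [0.2617 -1.1589]
A−BK = [1.0234 1.6822; -1.7383 -2.6589]
AᵀP(A−BK) = [6.3364 9.2243; 9.2243 17.1495]
P' = Q + AᵀP(A−BK) = [7.5864 10.7243; 10.7243 26.1495]
tr(P') = 33.7360

0.2617 -1.1589


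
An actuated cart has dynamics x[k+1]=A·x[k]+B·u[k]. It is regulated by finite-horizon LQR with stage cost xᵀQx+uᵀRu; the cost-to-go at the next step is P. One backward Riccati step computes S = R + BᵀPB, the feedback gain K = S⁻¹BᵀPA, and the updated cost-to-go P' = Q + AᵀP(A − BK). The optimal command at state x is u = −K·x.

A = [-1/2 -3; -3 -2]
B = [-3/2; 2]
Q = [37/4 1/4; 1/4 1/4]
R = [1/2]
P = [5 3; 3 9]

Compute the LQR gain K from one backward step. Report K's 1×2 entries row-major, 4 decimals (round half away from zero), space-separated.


BᵀP = [-1.5000 13.5000]
S = R + BᵀPB = [1/2] + [29.2500] = [29.7500]
BᵀPA = [-39.7500 -22.5000]
K = S⁻¹·BᵀPA = [-1.3361 -0.7563]
A−BK = [-2.5042 -4.1345; -0.3277 -0.4874]
AᵀP(A−BK) = [38.1387 61.4370; 61.4370 99.9832]
P' = Q + AᵀP(A−BK) = [47.3887 61.6870; 61.6870 100.2332]
tr(P') = 147.6218

-1.3361 -0.7563


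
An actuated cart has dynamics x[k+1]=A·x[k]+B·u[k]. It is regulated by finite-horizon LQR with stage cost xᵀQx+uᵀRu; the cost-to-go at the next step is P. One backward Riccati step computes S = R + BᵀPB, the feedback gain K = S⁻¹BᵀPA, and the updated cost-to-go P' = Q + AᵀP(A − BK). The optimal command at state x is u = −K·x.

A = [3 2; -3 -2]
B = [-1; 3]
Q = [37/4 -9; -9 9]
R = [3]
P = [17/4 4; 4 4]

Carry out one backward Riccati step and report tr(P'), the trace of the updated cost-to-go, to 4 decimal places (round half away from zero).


21.4578

BᵀP = [7.7500 8.0000]
S = R + BᵀPB = [3] + [16.2500] = [19.2500]
BᵀPA = [-0.7500 -0.5000]
K = S⁻¹·BᵀPA = [-0.0390 -0.0260]
A−BK = [2.9610 1.9740; -2.8831 -1.9221]
AᵀP(A−BK) = [2.2208 1.4805; 1.4805 0.9870]
P' = Q + AᵀP(A−BK) = [11.4708 -7.5195; -7.5195 9.9870]
tr(P') = 21.4578


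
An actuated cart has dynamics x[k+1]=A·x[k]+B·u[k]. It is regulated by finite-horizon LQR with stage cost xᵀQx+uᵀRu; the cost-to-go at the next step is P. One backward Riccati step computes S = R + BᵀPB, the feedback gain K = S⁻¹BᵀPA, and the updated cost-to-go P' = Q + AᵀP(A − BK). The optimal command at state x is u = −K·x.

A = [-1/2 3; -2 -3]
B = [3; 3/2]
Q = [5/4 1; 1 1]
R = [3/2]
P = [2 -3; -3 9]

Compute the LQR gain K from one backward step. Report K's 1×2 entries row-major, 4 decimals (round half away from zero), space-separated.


BᵀP = [1.5000 4.5000]
S = R + BᵀPB = [3/2] + [11.2500] = [12.7500]
BᵀPA = [-9.7500 -9.0000]
K = S⁻¹·BᵀPA = [-0.7647 -0.7059]
A−BK = [1.7941 5.1176; -0.8529 -1.9412]
AᵀP(A−BK) = [23.0441 57.6176; 57.6176 146.6471]
P' = Q + AᵀP(A−BK) = [24.2941 58.6176; 58.6176 147.6471]
tr(P') = 171.9412

-0.7647 -0.7059


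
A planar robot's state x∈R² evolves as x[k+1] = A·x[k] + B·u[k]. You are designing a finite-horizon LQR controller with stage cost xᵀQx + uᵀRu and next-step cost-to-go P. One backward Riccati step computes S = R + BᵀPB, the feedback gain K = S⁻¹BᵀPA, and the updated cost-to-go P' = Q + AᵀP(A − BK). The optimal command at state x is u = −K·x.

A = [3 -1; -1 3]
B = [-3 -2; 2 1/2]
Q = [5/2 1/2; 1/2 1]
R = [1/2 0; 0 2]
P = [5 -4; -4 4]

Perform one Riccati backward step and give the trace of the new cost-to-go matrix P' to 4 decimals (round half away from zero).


6.0648

BᵀP = [-23.0000 20.0000; -12.0000 10.0000]
S = R + BᵀPB = [1/2 0; 0 2] + [109.0000 56.0000; 56.0000 29.0000] = [109.5000 56.0000; 56.0000 31.0000]
BᵀPA = [-89.0000 83.0000; -46.0000 42.0000]
K = S⁻¹·BᵀPA = [-0.7079 0.8549; -0.2050 -0.1896]
A−BK = [0.4662 1.1857; 0.5184 1.3849]
AᵀP(A−BK) = [0.5629 0.3694; 0.3694 2.0019]
P' = Q + AᵀP(A−BK) = [3.0629 0.8694; 0.8694 3.0019]
tr(P') = 6.0648


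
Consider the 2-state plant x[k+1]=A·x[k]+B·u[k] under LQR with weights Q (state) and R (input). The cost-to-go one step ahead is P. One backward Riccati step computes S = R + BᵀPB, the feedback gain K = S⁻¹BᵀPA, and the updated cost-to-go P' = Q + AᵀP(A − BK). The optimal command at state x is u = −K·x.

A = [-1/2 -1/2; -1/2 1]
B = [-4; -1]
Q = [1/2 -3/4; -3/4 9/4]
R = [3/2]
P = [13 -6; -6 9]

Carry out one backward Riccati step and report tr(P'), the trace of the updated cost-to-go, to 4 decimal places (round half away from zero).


13.6217

BᵀP = [-46.0000 15.0000]
S = R + BᵀPB = [3/2] + [169.0000] = [170.5000]
BᵀPA = [15.5000 38.0000]
K = S⁻¹·BᵀPA = [0.0909 0.2229]
A−BK = [-0.1364 0.3915; -0.4091 1.2229]
AᵀP(A−BK) = [1.0909 -3.2045; -3.2045 9.7808]
P' = Q + AᵀP(A−BK) = [1.5909 -3.9545; -3.9545 12.0308]
tr(P') = 13.6217


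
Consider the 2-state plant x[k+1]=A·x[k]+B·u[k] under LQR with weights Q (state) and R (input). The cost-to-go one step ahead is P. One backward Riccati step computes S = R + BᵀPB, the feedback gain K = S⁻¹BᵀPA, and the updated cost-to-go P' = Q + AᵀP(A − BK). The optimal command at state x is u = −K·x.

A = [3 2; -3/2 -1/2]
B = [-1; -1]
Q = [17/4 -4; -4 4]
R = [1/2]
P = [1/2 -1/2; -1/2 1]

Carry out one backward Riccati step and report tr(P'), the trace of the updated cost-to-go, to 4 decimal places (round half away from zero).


BᵀP = [0.0000 -0.5000]
S = R + BᵀPB = [1/2] + [0.5000] = [1.0000]
BᵀPA = [0.7500 0.2500]
K = S⁻¹·BᵀPA = [0.7500 0.2500]
A−BK = [3.7500 2.2500; -0.7500 -0.2500]
AᵀP(A−BK) = [10.6875 5.8125; 5.8125 3.1875]
P' = Q + AᵀP(A−BK) = [14.9375 1.8125; 1.8125 7.1875]
tr(P') = 22.1250

22.1250


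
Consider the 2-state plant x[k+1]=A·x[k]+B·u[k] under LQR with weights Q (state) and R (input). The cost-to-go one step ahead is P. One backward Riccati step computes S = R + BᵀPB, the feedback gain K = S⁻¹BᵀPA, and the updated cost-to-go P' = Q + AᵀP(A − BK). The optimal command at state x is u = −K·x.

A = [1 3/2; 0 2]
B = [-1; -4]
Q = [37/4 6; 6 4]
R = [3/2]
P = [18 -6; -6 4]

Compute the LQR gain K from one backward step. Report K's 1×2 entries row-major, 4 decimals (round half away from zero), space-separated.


0.1690 -0.3099

BᵀP = [6.0000 -10.0000]
S = R + BᵀPB = [3/2] + [34.0000] = [35.5000]
BᵀPA = [6.0000 -11.0000]
K = S⁻¹·BᵀPA = [0.1690 -0.3099]
A−BK = [1.1690 1.1901; 0.6761 0.7606]
AᵀP(A−BK) = [16.9859 16.8592; 16.8592 17.0915]
P' = Q + AᵀP(A−BK) = [26.2359 22.8592; 22.8592 21.0915]
tr(P') = 47.3275


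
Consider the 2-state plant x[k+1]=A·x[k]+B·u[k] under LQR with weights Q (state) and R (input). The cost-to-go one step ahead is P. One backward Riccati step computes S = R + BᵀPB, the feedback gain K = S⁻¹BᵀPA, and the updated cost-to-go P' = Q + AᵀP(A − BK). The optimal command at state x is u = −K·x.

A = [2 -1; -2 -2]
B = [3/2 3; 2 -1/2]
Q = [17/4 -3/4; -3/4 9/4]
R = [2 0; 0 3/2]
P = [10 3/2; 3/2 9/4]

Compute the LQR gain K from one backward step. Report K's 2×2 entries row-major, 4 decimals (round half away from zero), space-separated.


BᵀP = [18.0000 6.7500; 29.2500 3.3750]
S = R + BᵀPB = [2 0; 0 3/2] + [40.5000 50.6250; 50.6250 86.0625] = [42.5000 50.6250; 50.6250 87.5625]
BᵀPA = [22.5000 -31.5000; 51.7500 -36.0000]
K = S⁻¹·BᵀPA = [-0.5608 -0.8077; 0.9152 0.0558]
A−BK = [0.0955 0.0440; -0.4208 -0.3567]
AᵀP(A−BK) = [2.2545 1.2834; 1.2834 1.5680]
P' = Q + AᵀP(A−BK) = [6.5045 0.5334; 0.5334 3.8180]
tr(P') = 10.3225

-0.5608 -0.8077 0.9152 0.0558


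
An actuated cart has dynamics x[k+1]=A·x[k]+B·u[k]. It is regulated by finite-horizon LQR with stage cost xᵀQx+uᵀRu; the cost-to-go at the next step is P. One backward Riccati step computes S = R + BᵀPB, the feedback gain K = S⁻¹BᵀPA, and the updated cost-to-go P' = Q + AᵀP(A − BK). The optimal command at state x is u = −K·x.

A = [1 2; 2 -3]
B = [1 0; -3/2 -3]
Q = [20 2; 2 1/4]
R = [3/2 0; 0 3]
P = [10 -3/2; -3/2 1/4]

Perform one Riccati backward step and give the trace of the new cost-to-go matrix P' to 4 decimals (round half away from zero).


26.0297

BᵀP = [12.2500 -1.8750; 4.5000 -0.7500]
S = R + BᵀPB = [3/2 0; 0 3] + [15.0625 5.6250; 5.6250 2.2500] = [16.5625 5.6250; 5.6250 5.2500]
BᵀPA = [8.5000 30.1250; 3.0000 11.2500]
K = S⁻¹·BᵀPA = [0.5017 1.7153; 0.0339 0.3051]
A−BK = [0.4983 0.2847; 2.8542 0.4881]
AᵀP(A−BK) = [0.6339 1.5051; 1.5051 5.1458]
P' = Q + AᵀP(A−BK) = [20.6339 3.5051; 3.5051 5.3958]
tr(P') = 26.0297


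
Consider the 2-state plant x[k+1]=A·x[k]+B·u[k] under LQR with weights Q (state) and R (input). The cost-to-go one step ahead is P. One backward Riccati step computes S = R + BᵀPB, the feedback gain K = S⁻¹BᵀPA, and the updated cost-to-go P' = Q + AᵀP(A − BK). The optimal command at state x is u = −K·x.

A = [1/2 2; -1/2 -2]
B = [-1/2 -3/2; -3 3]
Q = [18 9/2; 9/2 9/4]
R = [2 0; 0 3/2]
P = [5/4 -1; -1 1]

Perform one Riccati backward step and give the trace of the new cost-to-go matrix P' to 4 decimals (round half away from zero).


BᵀP = [2.3750 -2.5000; -4.8750 4.5000]
S = R + BᵀPB = [2 0; 0 3/2] + [6.3125 -11.0625; -11.0625 20.8125] = [8.3125 -11.0625; -11.0625 22.3125]
BᵀPA = [2.4375 9.7500; -4.6875 -18.7500]
K = S⁻¹·BᵀPA = [0.0401 0.1605; -0.1902 -0.7608]
A−BK = [0.2348 0.9391; 0.1909 0.7637]
AᵀP(A−BK) = [0.0732 0.2927; 0.2927 1.1709]
P' = Q + AᵀP(A−BK) = [18.0732 4.7927; 4.7927 3.4209]
tr(P') = 21.4941

21.4941


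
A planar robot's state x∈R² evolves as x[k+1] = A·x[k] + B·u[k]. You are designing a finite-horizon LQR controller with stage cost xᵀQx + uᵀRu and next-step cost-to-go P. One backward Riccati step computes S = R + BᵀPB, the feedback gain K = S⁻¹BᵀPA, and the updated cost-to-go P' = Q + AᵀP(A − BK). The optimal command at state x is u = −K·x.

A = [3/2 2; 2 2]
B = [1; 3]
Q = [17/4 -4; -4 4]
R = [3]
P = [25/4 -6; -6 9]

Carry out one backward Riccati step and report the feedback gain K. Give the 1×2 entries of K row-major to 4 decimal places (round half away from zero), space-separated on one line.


BᵀP = [-11.7500 21.0000]
S = R + BᵀPB = [3] + [51.2500] = [54.2500]
BᵀPA = [24.3750 18.5000]
K = S⁻¹·BᵀPA = [0.4493 0.3410]
A−BK = [1.0507 1.6590; 0.6521 0.9770]
AᵀP(A−BK) = [3.1106 4.4378; 4.4378 6.6912]
P' = Q + AᵀP(A−BK) = [7.3606 0.4378; 0.4378 10.6912]
tr(P') = 18.0518

0.4493 0.3410


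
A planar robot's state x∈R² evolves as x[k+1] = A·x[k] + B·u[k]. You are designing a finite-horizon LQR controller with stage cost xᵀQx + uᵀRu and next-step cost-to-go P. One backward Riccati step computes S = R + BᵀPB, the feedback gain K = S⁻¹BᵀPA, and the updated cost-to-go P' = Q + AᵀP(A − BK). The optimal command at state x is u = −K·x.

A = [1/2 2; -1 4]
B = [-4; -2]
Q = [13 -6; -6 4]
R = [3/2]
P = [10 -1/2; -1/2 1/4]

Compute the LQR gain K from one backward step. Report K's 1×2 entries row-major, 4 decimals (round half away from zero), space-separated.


-0.1359 -0.4660

BᵀP = [-39.0000 1.5000]
S = R + BᵀPB = [3/2] + [153.0000] = [154.5000]
BᵀPA = [-21.0000 -72.0000]
K = S⁻¹·BᵀPA = [-0.1359 -0.4660]
A−BK = [-0.0437 0.1359; -1.2718 3.0680]
AᵀP(A−BK) = [0.3956 -0.7864; -0.7864 2.4466]
P' = Q + AᵀP(A−BK) = [13.3956 -6.7864; -6.7864 6.4466]
tr(P') = 19.8422
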